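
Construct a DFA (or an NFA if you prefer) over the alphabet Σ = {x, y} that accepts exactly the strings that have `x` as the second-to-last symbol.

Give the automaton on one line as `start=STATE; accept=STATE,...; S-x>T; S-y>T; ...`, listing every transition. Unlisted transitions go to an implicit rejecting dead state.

start=S0; accept=S3,S4; S0-x>S1; S0-y>S2; S1-x>S3; S1-y>S4; S2-x>S5; S2-y>S6; S3-x>S3; S3-y>S4; S4-x>S5; S4-y>S6; S5-x>S3; S5-y>S4; S6-x>S5; S6-y>S6

A DFA must remember the last 2 symbols (since which symbol is second-to-last isn't known until the input ends). Use one state per possible window of the last ≤2 symbols; accept from those whose window starts with `x`.
7 states suffice.
        x   y  
>  S0   S1  S2 
   S1   S3  S4 
   S2   S5  S6 
 * S3   S3  S4 
 * S4   S5  S6 
   S5   S3  S4 
   S6   S5  S6 
(> = start, * = accepting)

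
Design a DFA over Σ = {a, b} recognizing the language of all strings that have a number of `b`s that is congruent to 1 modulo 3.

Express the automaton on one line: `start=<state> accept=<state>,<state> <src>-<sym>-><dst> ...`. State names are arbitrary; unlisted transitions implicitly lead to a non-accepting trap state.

start=q0 accept=q1 q0-a->q0 q0-b->q1 q1-a->q1 q1-b->q2 q2-a->q2 q2-b->q0

Keep the running count of `b`s modulo 3: each `b` advances along the cycle q0 → q1 → q2 → q0 while other symbols loop. Accept at q1.
With 3 states:
        a   b  
>  q0   q0  q1 
 * q1   q1  q2 
   q2   q2  q0 
(> = start, * = accepting)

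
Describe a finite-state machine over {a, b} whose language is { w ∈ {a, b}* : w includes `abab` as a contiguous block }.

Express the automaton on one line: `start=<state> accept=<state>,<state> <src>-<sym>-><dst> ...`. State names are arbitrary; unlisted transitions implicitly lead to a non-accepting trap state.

start=q0 accept=q4 q0-a->q1 q0-b->q0 q1-a->q1 q1-b->q2 q2-a->q3 q2-b->q0 q3-a->q1 q3-b->q4 q4-a->q4 q4-b->q4

Track how much of `abab` has been matched so far: state q0 is no progress, q4 is the absorbing accept state reached once `abab` has occurred. Intermediate states record partial matches; on a mismatch, fall back to the longest reusable overlap.
5 states suffice.
        a   b  
>  q0   q1  q0 
   q1   q1  q2 
   q2   q3  q0 
   q3   q1  q4 
 * q4   q4  q4 
(> = start, * = accepting)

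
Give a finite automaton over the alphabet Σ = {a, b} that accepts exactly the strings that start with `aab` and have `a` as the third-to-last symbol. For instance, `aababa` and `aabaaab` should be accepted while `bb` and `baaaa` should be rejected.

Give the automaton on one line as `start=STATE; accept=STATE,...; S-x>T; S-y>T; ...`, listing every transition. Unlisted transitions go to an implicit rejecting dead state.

Handle the two conditions separately and then intersect. One (5 states) tracks whether the input so far still matches the prefix `aab`; the other (15 states) tracks the last 3 symbols read. Each combined state is a pair, one component from each; accept when both components accept. After merging equivalent states the machine shrinks.
A 12-state machine:
          a    b  
>  S0     S1   S2 
   S1     S3   S2 
   S2     S2   S2 
   S3     S2   S4 
 * S4     S5   S6 
 * S5     S7   S8 
 * S6     S9  S10 
   S7    S11   S4 
   S8     S5   S6 
   S9     S7   S8 
   S10    S9  S10 
 * S11   S11   S4 
(> = start, * = accepting)

start=S0; accept=S4,S5,S6,S11; S0-a>S1; S0-b>S2; S1-a>S3; S1-b>S2; S2-a>S2; S2-b>S2; S3-a>S2; S3-b>S4; S4-a>S5; S4-b>S6; S5-a>S7; S5-b>S8; S6-a>S9; S6-b>S10; S7-a>S11; S7-b>S4; S8-a>S5; S8-b>S6; S9-a>S7; S9-b>S8; S10-a>S9; S10-b>S10; S11-a>S11; S11-b>S4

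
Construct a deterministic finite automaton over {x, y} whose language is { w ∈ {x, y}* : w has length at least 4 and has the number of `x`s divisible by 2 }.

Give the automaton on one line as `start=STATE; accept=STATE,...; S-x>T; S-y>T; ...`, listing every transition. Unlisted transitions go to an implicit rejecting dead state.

start=S0; accept=S7; S0-x>S1; S0-y>S2; S1-x>S3; S1-y>S4; S2-x>S4; S2-y>S3; S3-x>S5; S3-y>S6; S4-x>S6; S4-y>S5; S5-x>S7; S5-y>S5; S6-x>S5; S6-y>S7; S7-x>S5; S7-y>S7

Build one automaton per condition and run them in lockstep. One (6 states) tracks the input length, saturating at 5; the other (2 states) tracks the count of `x`s modulo 2. Each combined state is a pair, one component from each; accept when both components accept. Equivalent product states are then merged.
With 8 states:
        x   y  
>  S0   S1  S2 
   S1   S3  S4 
   S2   S4  S3 
   S3   S5  S6 
   S4   S6  S5 
   S5   S7  S5 
   S6   S5  S7 
 * S7   S5  S7 
(> = start, * = accepting)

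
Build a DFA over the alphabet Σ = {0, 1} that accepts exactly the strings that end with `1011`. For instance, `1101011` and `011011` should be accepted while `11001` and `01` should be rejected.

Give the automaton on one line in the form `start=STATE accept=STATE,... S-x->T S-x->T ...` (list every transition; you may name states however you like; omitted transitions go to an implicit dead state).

Let each state record the length of the longest suffix of the input read so far that is also a prefix of `1011`. q1 means the last symbol is `1`; q2 means the last 2 symbols are `10`; q3 means the last 3 symbols are `101`; q4 means the last 4 symbols are `1011`. Accept only at q4, where the string currently ends in `1011`.
With 5 states:
        0   1  
>  q0   q0  q1 
   q1   q2  q1 
   q2   q0  q3 
   q3   q2  q4 
 * q4   q2  q1 
(> = start, * = accepting)

start=q0 accept=q4 q0-0->q0 q0-1->q1 q1-0->q2 q1-1->q1 q2-0->q0 q2-1->q3 q3-0->q2 q3-1->q4 q4-0->q2 q4-1->q1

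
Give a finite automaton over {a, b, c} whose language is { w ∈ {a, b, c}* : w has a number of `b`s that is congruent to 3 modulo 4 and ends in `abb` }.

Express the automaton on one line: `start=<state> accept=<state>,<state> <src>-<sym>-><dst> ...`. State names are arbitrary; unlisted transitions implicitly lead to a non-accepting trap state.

Run two small machines in parallel and take their product. The first has 4 states tracking the count of `b`s modulo 4; the second has 4 states tracking how much of the suffix `abb` has currently been matched. A product state is a pair (one from each), accepting exactly when both do.
          a    b    c  
>  s0     s1   s2   s0 
   s1     s1   s3   s0 
   s2     s4   s5   s2 
   s3     s4   s6   s2 
   s4     s4   s7   s2 
   s5     s8   s9   s5 
   s6     s8   s9   s5 
   s7     s8  s10   s5 
   s8     s8  s11   s5 
   s9    s12   s0   s9 
 * s10   s12   s0   s9 
   s11   s12  s13   s9 
   s12   s12  s14   s9 
   s13    s1   s2   s0 
   s14    s1  s15   s0 
   s15    s4   s5   s2 
(> = start, * = accepting)

start=s0 accept=s10 s0-a->s1 s0-b->s2 s0-c->s0 s1-a->s1 s1-b->s3 s1-c->s0 s2-a->s4 s2-b->s5 s2-c->s2 s3-a->s4 s3-b->s6 s3-c->s2 s4-a->s4 s4-b->s7 s4-c->s2 s5-a->s8 s5-b->s9 s5-c->s5 s6-a->s8 s6-b->s9 s6-c->s5 s7-a->s8 s7-b->s10 s7-c->s5 s8-a->s8 s8-b->s11 s8-c->s5 s9-a->s12 s9-b->s0 s9-c->s9 s10-a->s12 s10-b->s0 s10-c->s9 s11-a->s12 s11-b->s13 s11-c->s9 s12-a->s12 s12-b->s14 s12-c->s9 s13-a->s1 s13-b->s2 s13-c->s0 s14-a->s1 s14-b->s15 s14-c->s0 s15-a->s4 s15-b->s5 s15-c->s2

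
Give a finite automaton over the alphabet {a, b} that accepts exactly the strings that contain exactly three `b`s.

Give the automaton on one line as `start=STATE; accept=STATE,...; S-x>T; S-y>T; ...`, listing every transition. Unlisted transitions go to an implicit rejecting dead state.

start=s0; accept=s3; s0-a>s0; s0-b>s1; s1-a>s1; s1-b>s2; s2-a>s2; s2-b>s3; s3-a>s3; s3-b>s4; s4-a>s4; s4-b>s4

Count `b`s, saturating at 4: states s0 through s3 mean 0 through 3 `b`s seen; s4 means more than 3. Each `b` increments (capped at s4); other symbols loop. Accept from {s3}.
5 states suffice.
        a   b  
>  s0   s0  s1 
   s1   s1  s2 
   s2   s2  s3 
 * s3   s3  s4 
   s4   s4  s4 
(> = start, * = accepting)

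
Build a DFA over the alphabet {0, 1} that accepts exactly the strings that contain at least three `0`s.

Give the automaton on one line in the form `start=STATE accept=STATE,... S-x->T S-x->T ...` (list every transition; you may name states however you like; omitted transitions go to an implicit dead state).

start=q0 accept=q3,q4 q0-0->q1 q0-1->q0 q1-0->q2 q1-1->q1 q2-0->q3 q2-1->q2 q3-0->q4 q3-1->q3 q4-0->q4 q4-1->q4

Only the number of `0`s matters, and only up to 4. Make a chain q0 → q1 → q2 → q3 → q4 advanced by each `0` (with q4 absorbing); every other symbol self-loops. The accepting set is {q3, q4}.
With 5 states:
        0   1  
>  q0   q1  q0 
   q1   q2  q1 
   q2   q3  q2 
 * q3   q4  q3 
 * q4   q4  q4 
(> = start, * = accepting)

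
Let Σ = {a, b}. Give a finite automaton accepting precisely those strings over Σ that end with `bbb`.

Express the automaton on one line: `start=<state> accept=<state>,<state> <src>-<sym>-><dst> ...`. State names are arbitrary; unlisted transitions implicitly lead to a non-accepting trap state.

Remember how much of `bbb` the current input suffix matches. State q0 means no match yet; q1 means the last symbol is `b`; q2 means the last 2 symbols are `bb`; q3 means the last 3 symbols are `bbb`. Only q3 accepts. On a mismatch, fall back to the longest proper suffix that is still a prefix of `bbb`.
With 4 states:
        a   b  
>  q0   q0  q1 
   q1   q0  q2 
   q2   q0  q3 
 * q3   q0  q3 
(> = start, * = accepting)

start=q0 accept=q3 q0-a->q0 q0-b->q1 q1-a->q0 q1-b->q2 q2-a->q0 q2-b->q3 q3-a->q0 q3-b->q3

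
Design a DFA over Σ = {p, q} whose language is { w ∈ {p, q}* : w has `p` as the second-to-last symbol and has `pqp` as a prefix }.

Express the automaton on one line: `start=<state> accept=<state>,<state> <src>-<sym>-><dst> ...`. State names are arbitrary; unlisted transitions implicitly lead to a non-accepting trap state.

start=A accept=F,G A-p->B A-q->C B-p->C B-q->D C-p->C C-q->C D-p->E D-q->C E-p->F E-q->G F-p->F F-q->G G-p->E G-q->H H-p->E H-q->H

Build one automaton per condition and run them in lockstep. One (7 states) tracks the last 2 symbols read; the other (5 states) tracks whether the input so far still matches the prefix `pqp`. Each combined state is a pair, one component from each; accept when both components accept. Equivalent product states are then merged.
An 8-state machine:
       p  q 
>  A   B  C 
   B   C  D 
   C   C  C 
   D   E  C 
   E   F  G 
 * F   F  G 
 * G   E  H 
   H   E  H 
(> = start, * = accepting)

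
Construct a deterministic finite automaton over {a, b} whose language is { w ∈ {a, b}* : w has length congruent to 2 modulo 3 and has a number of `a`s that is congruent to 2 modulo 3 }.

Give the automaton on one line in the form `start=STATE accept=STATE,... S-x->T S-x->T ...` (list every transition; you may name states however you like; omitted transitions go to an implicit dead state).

start=q0 accept=q3 q0-a->q1 q0-b->q2 q1-a->q3 q1-b->q4 q2-a->q4 q2-b->q5 q3-a->q0 q3-b->q6 q4-a->q6 q4-b->q7 q5-a->q7 q5-b->q0 q6-a->q2 q6-b->q8 q7-a->q8 q7-b->q1 q8-a->q5 q8-b->q3

Build one automaton per condition and run them in lockstep. One (3 states) tracks the input length modulo 3; the other (3 states) tracks the count of `a`s modulo 3. Each combined state is a pair, one component from each; accept when both components accept.
        a   b  
>  q0   q1  q2 
   q1   q3  q4 
   q2   q4  q5 
 * q3   q0  q6 
   q4   q6  q7 
   q5   q7  q0 
   q6   q2  q8 
   q7   q8  q1 
   q8   q5  q3 
(> = start, * = accepting)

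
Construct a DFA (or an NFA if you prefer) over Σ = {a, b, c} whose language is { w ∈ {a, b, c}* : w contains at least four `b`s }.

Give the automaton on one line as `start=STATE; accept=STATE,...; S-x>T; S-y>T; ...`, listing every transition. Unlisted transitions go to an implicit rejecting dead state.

start=q0; accept=q4,q5; q0-a>q0; q0-b>q1; q0-c>q0; q1-a>q1; q1-b>q2; q1-c>q1; q2-a>q2; q2-b>q3; q2-c>q2; q3-a>q3; q3-b>q4; q3-c>q3; q4-a>q4; q4-b>q5; q4-c>q4; q5-a>q5; q5-b>q5; q5-c>q5

Count `b`s, saturating at 5: states q0 through q4 mean 0 through 4 `b`s seen; q5 means more than 4. Each `b` increments (capped at q5); other symbols loop. Accept from {q4, q5}.
6 states suffice.
        a   b   c  
>  q0   q0  q1  q0 
   q1   q1  q2  q1 
   q2   q2  q3  q2 
   q3   q3  q4  q3 
 * q4   q4  q5  q4 
 * q5   q5  q5  q5 
(> = start, * = accepting)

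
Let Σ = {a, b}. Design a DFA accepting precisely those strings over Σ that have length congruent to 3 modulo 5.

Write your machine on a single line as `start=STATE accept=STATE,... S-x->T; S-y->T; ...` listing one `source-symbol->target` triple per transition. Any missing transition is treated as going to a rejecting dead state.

Count input length modulo 5: every symbol advances one step around the cycle q0 → q1 → q2 → q3 → q4 → q0. Accept at q3.
A 5-state machine:
        a   b  
>  q0   q1  q1 
   q1   q2  q2 
   q2   q3  q3 
 * q3   q4  q4 
   q4   q0  q0 
(> = start, * = accepting)

start=q0; accept=q3; q0-a->q1; q0-b->q1; q1-a->q2; q1-b->q2; q2-a->q3; q2-b->q3; q3-a->q4; q3-b->q4; q4-a->q0; q4-b->q0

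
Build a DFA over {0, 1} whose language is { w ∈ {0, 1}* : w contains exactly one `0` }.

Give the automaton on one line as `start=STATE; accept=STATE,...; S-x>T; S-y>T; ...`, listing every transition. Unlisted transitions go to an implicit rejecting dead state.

Only the number of `0`s matters, and only up to 2. Make a chain A → B → C advanced by each `0` (with C absorbing); every other symbol self-loops. The accepting set is {B}.
3 states suffice.
       0  1 
>  A   B  A 
 * B   C  B 
   C   C  C 
(> = start, * = accepting)

start=A; accept=B; A-0>B; A-1>A; B-0>C; B-1>B; C-0>C; C-1>C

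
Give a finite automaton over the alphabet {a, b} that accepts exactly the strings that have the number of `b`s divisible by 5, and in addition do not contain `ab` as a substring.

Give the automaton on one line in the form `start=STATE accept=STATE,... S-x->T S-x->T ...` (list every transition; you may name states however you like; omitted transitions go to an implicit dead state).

Handle the two conditions separately and then intersect. The first has 5 states tracking the count of `b`s modulo 5; the second has 3 states tracking partial matches of the forbidden pattern `ab`. A product state is a pair (one from each), accepting exactly when both do.
15 states suffice.
          a    b  
>* q0     q1   q2 
 * q1     q1   q3 
   q2     q4   q5 
   q3     q3   q6 
   q4     q4   q6 
   q5     q7   q8 
   q6     q6   q9 
   q7     q7   q9 
   q8    q10  q11 
   q9     q9  q12 
   q10   q10  q12 
   q11   q13   q0 
   q12   q12  q14 
   q13   q13  q14 
   q14   q14   q3 
(> = start, * = accepting)

start=q0 accept=q0,q1 q0-a->q1 q0-b->q2 q1-a->q1 q1-b->q3 q2-a->q4 q2-b->q5 q3-a->q3 q3-b->q6 q4-a->q4 q4-b->q6 q5-a->q7 q5-b->q8 q6-a->q6 q6-b->q9 q7-a->q7 q7-b->q9 q8-a->q10 q8-b->q11 q9-a->q9 q9-b->q12 q10-a->q10 q10-b->q12 q11-a->q13 q11-b->q0 q12-a->q12 q12-b->q14 q13-a->q13 q13-b->q14 q14-a->q14 q14-b->q3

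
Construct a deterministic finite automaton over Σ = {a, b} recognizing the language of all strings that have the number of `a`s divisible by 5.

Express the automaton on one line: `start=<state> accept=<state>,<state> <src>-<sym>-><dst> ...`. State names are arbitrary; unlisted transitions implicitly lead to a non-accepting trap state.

start=q0 accept=q0 q0-a->q1 q0-b->q0 q1-a->q2 q1-b->q1 q2-a->q3 q2-b->q2 q3-a->q4 q3-b->q3 q4-a->q0 q4-b->q4

The only thing that matters is how many `a`s have appeared, reduced mod 5. Use one state per residue: q0 for 0, …, q4 for 4. Reading `a` moves to the next residue; anything else stays put. q0 is accepting.
A 5-state machine:
        a   b  
>* q0   q1  q0 
   q1   q2  q1 
   q2   q3  q2 
   q3   q4  q3 
   q4   q0  q4 
(> = start, * = accepting)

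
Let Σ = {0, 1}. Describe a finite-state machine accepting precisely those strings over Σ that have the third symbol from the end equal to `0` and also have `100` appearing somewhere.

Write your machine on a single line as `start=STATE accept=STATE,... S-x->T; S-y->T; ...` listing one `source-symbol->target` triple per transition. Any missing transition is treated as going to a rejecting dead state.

start=q0; accept=q4,q5,q6,q7; q0-0->q0; q0-1->q1; q1-0->q2; q1-1->q1; q2-0->q3; q2-1->q1; q3-0->q4; q3-1->q5; q4-0->q4; q4-1->q5; q5-0->q6; q5-1->q7; q6-0->q3; q6-1->q8; q7-0->q9; q7-1->q10; q8-0->q6; q8-1->q7; q9-0->q3; q9-1->q8; q10-0->q9; q10-1->q10

Run two small machines in parallel and take their product. The first has 15 states tracking the last 3 symbols read; the second has 4 states tracking whether and how much of `100` has been seen. A product state is a pair (one from each), accepting exactly when both do. After merging equivalent states the machine shrinks.
          0    1  
>  q0     q0   q1 
   q1     q2   q1 
   q2     q3   q1 
   q3     q4   q5 
 * q4     q4   q5 
 * q5     q6   q7 
 * q6     q3   q8 
 * q7     q9  q10 
   q8     q6   q7 
   q9     q3   q8 
   q10    q9  q10 
(> = start, * = accepting)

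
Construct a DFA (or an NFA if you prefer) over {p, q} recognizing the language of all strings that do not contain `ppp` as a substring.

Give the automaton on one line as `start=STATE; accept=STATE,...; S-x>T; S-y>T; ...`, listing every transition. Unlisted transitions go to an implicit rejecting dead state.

start=s0; accept=s0,s1,s2; s0-p>s1; s0-q>s0; s1-p>s2; s1-q>s0; s2-p>s3; s2-q>s0; s3-p>s3; s3-q>s3

This is the complement of 'contains `ppp`'. Use the same substring-matching states — s0 through s3 holding how much of `ppp` has just been matched — but flip the accepting set: everything except the trap s3 accepts.
        p   q  
>* s0   s1  s0 
 * s1   s2  s0 
 * s2   s3  s0 
   s3   s3  s3 
(> = start, * = accepting)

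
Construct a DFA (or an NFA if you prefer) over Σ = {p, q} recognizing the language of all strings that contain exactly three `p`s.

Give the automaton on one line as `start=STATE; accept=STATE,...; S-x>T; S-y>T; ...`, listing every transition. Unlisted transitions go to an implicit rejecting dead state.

start=A; accept=D; A-p>B; A-q>A; B-p>C; B-q>B; C-p>D; C-q>C; D-p>E; D-q>D; E-p>E; E-q>E

Count `p`s, saturating at 4: states A through D mean 0 through 3 `p`s seen; E means more than 3. Each `p` increments (capped at E); other symbols loop. Accept from {D}.
5 states suffice.
       p  q 
>  A   B  A 
   B   C  B 
   C   D  C 
 * D   E  D 
   E   E  E 
(> = start, * = accepting)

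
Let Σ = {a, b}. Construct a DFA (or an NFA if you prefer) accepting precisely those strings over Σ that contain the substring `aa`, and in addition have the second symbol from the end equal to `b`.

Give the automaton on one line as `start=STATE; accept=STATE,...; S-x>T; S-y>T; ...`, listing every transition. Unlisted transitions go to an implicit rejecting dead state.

start=q0; accept=q8,q9; q0-a>q1; q0-b>q2; q1-a>q3; q1-b>q4; q2-a>q5; q2-b>q6; q3-a>q3; q3-b>q7; q4-a>q5; q4-b>q6; q5-a>q3; q5-b>q4; q6-a>q5; q6-b>q6; q7-a>q8; q7-b>q9; q8-a>q3; q8-b>q7; q9-a>q8; q9-b>q9

Run two small machines in parallel and take their product. One (3 states) tracks whether and how much of `aa` has been seen; the other (7 states) tracks the last 2 symbols read. Each combined state is a pair, one component from each; accept when both components accept.
        a   b  
>  q0   q1  q2 
   q1   q3  q4 
   q2   q5  q6 
   q3   q3  q7 
   q4   q5  q6 
   q5   q3  q4 
   q6   q5  q6 
   q7   q8  q9 
 * q8   q3  q7 
 * q9   q8  q9 
(> = start, * = accepting)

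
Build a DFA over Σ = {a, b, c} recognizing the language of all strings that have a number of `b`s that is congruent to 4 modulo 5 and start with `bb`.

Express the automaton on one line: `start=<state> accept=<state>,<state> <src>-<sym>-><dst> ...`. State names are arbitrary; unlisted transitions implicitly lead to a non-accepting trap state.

start=s0 accept=s8 s0-a->s1 s0-b->s2 s0-c->s1 s1-a->s1 s1-b->s3 s1-c->s1 s2-a->s3 s2-b->s4 s2-c->s3 s3-a->s3 s3-b->s5 s3-c->s3 s4-a->s4 s4-b->s6 s4-c->s4 s5-a->s5 s5-b->s7 s5-c->s5 s6-a->s6 s6-b->s8 s6-c->s6 s7-a->s7 s7-b->s9 s7-c->s7 s8-a->s8 s8-b->s10 s8-c->s8 s9-a->s9 s9-b->s1 s9-c->s9 s10-a->s10 s10-b->s11 s10-c->s10 s11-a->s11 s11-b->s4 s11-c->s11

Build one automaton per condition and run them in lockstep. The first has 5 states tracking the count of `b`s modulo 5; the second has 4 states tracking whether the input so far still matches the prefix `bb`. A product state is a pair (one from each), accepting exactly when both do.
With 12 states:
          a    b    c  
>  s0     s1   s2   s1 
   s1     s1   s3   s1 
   s2     s3   s4   s3 
   s3     s3   s5   s3 
   s4     s4   s6   s4 
   s5     s5   s7   s5 
   s6     s6   s8   s6 
   s7     s7   s9   s7 
 * s8     s8  s10   s8 
   s9     s9   s1   s9 
   s10   s10  s11  s10 
   s11   s11   s4  s11 
(> = start, * = accepting)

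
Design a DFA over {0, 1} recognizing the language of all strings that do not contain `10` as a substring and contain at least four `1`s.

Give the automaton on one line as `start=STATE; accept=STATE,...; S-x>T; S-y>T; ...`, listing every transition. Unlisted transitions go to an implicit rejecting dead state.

start=q0; accept=q5; q0-0>q0; q0-1>q1; q1-0>q2; q1-1>q3; q2-0>q2; q2-1>q2; q3-0>q2; q3-1>q4; q4-0>q2; q4-1>q5; q5-0>q2; q5-1>q5

Run two small machines in parallel and take their product. The first has 3 states tracking partial matches of the forbidden pattern `10`; the second has 6 states tracking the count of `1`s, saturating at 5. A product state is a pair (one from each), accepting exactly when both do. After merging equivalent states the machine shrinks.
        0   1  
>  q0   q0  q1 
   q1   q2  q3 
   q2   q2  q2 
   q3   q2  q4 
   q4   q2  q5 
 * q5   q2  q5 
(> = start, * = accepting)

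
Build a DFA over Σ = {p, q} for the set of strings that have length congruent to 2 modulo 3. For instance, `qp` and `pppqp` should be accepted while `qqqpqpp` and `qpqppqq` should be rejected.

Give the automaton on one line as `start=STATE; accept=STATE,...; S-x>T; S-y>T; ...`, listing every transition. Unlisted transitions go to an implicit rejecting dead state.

start=S0; accept=S2; S0-p>S1; S0-q>S1; S1-p>S2; S1-q>S2; S2-p>S0; S2-q>S0

Only the length mod 3 matters, so use a 3-cycle: from any state, every input symbol moves to the next state, wrapping S2 back to S0. Mark S2 accepting.
With 3 states:
        p   q  
>  S0   S1  S1 
   S1   S2  S2 
 * S2   S0  S0 
(> = start, * = accepting)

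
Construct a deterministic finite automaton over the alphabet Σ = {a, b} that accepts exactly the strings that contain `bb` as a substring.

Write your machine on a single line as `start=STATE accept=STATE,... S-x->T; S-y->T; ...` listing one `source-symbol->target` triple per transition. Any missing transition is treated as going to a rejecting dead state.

start=s0; accept=s2; s0-a->s0; s0-b->s1; s1-a->s0; s1-b->s2; s2-a->s2; s2-b->s2

States s0..s1 record the length of the longest prefix of `bb` that matches the current input suffix. Reaching s2 means `bb` has been seen, and we stay there forever. Accept from s2.
3 states suffice.
        a   b  
>  s0   s0  s1 
   s1   s0  s2 
 * s2   s2  s2 
(> = start, * = accepting)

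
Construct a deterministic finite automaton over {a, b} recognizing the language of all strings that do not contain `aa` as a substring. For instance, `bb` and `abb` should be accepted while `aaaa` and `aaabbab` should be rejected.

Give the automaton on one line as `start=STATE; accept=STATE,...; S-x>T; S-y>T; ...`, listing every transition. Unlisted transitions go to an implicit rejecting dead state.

Track partial matches of the forbidden pattern `aa`. State q2 is a dead state reached once `aa` has occurred; every other state accepts. q0 means no part of `aa` is currently matched.
With 3 states:
        a   b  
>* q0   q1  q0 
 * q1   q2  q0 
   q2   q2  q2 
(> = start, * = accepting)

start=q0; accept=q0,q1; q0-a>q1; q0-b>q0; q1-a>q2; q1-b>q0; q2-a>q2; q2-b>q2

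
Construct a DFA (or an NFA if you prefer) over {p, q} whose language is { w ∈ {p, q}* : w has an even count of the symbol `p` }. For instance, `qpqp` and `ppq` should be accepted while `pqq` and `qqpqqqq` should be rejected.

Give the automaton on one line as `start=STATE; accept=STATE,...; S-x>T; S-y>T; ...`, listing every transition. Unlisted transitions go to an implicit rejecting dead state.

start=A; accept=A; A-p>B; A-q>A; B-p>A; B-q>B

The only thing that matters is how many `p`s have appeared, reduced mod 2. Use one state per residue: A for 0, …, B for 1. Reading `p` moves to the next residue; anything else stays put. A is accepting.
       p  q 
>* A   B  A 
   B   A  B 
(> = start, * = accepting)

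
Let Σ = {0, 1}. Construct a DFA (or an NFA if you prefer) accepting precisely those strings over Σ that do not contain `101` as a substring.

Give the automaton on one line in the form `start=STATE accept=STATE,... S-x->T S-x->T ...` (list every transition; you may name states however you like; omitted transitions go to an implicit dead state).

Track partial matches of the forbidden pattern `101`. State D is a dead state reached once `101` has occurred; every other state accepts. A means no part of `101` is currently matched.
4 states suffice.
       0  1 
>* A   A  B 
 * B   C  B 
 * C   A  D 
   D   D  D 
(> = start, * = accepting)

start=A accept=A,B,C A-0->A A-1->B B-0->C B-1->B C-0->A C-1->D D-0->D D-1->D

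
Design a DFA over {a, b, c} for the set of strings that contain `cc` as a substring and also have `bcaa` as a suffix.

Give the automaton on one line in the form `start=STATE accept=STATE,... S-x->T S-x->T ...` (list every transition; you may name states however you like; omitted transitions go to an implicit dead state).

start=S0 accept=S6 S0-a->S0 S0-b->S0 S0-c->S1 S1-a->S0 S1-b->S0 S1-c->S2 S2-a->S2 S2-b->S3 S2-c->S2 S3-a->S2 S3-b->S3 S3-c->S4 S4-a->S5 S4-b->S3 S4-c->S2 S5-a->S6 S5-b->S3 S5-c->S2 S6-a->S2 S6-b->S3 S6-c->S2

Handle the two conditions separately and then intersect. One (3 states) tracks whether and how much of `cc` has been seen; the other (5 states) tracks how much of the suffix `bcaa` has currently been matched. Each combined state is a pair, one component from each; accept when both components accept. Minimizing collapses redundant product states.
A 7-state machine:
        a   b   c  
>  S0   S0  S0  S1 
   S1   S0  S0  S2 
   S2   S2  S3  S2 
   S3   S2  S3  S4 
   S4   S5  S3  S2 
   S5   S6  S3  S2 
 * S6   S2  S3  S2 
(> = start, * = accepting)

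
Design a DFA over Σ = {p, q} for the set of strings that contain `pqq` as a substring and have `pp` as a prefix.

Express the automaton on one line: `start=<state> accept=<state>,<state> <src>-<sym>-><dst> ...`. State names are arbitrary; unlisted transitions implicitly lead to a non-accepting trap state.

Build one automaton per condition and run them in lockstep. The first has 4 states tracking whether and how much of `pqq` has been seen; the second has 4 states tracking whether the input so far still matches the prefix `pp`. A product state is a pair (one from each), accepting exactly when both do.
A 9-state machine:
        p   q  
>  s0   s1  s2 
   s1   s3  s4 
   s2   s5  s2 
   s3   s3  s6 
   s4   s5  s7 
   s5   s5  s4 
   s6   s3  s8 
   s7   s7  s7 
 * s8   s8  s8 
(> = start, * = accepting)

start=s0 accept=s8 s0-p->s1 s0-q->s2 s1-p->s3 s1-q->s4 s2-p->s5 s2-q->s2 s3-p->s3 s3-q->s6 s4-p->s5 s4-q->s7 s5-p->s5 s5-q->s4 s6-p->s3 s6-q->s8 s7-p->s7 s7-q->s7 s8-p->s8 s8-q->s8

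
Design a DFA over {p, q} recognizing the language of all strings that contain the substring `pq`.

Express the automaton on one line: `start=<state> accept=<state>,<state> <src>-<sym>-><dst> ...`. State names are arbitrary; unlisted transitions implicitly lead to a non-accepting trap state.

start=s0 accept=s2 s0-p->s1 s0-q->s0 s1-p->s1 s1-q->s2 s2-p->s2 s2-q->s2

States s0..s1 record the length of the longest prefix of `pq` that matches the current input suffix. Reaching s2 means `pq` has been seen, and we stay there forever. Accept from s2.
With 3 states:
        p   q  
>  s0   s1  s0 
   s1   s1  s2 
 * s2   s2  s2 
(> = start, * = accepting)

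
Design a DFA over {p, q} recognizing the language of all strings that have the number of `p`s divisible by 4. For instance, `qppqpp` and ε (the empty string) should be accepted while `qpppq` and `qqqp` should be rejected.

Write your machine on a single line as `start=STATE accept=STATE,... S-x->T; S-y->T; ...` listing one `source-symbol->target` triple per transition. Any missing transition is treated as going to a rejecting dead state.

The only thing that matters is how many `p`s have appeared, reduced mod 4. Use one state per residue: S0 for 0, …, S3 for 3. Reading `p` moves to the next residue; anything else stays put. S0 is accepting.
With 4 states:
        p   q  
>* S0   S1  S0 
   S1   S2  S1 
   S2   S3  S2 
   S3   S0  S3 
(> = start, * = accepting)

start=S0; accept=S0; S0-p->S1; S0-q->S0; S1-p->S2; S1-q->S1; S2-p->S3; S2-q->S2; S3-p->S0; S3-q->S3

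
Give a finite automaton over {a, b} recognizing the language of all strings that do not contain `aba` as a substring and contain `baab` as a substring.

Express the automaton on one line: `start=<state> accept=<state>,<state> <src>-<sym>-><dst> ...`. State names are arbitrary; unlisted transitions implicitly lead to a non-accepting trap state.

Handle the two conditions separately and then intersect. One (4 states) tracks partial matches of the forbidden pattern `aba`; the other (5 states) tracks whether and how much of `baab` has been seen. Each combined state is a pair, one component from each; accept when both components accept. Equivalent product states are then merged.
A 10-state machine:
        a   b  
>  S0   S1  S2 
   S1   S1  S3 
   S2   S4  S2 
   S3   S5  S2 
   S4   S6  S3 
   S5   S5  S5 
   S6   S1  S7 
 * S7   S5  S8 
 * S8   S9  S8 
 * S9   S9  S7 
(> = start, * = accepting)

start=S0 accept=S7,S8,S9 S0-a->S1 S0-b->S2 S1-a->S1 S1-b->S3 S2-a->S4 S2-b->S2 S3-a->S5 S3-b->S2 S4-a->S6 S4-b->S3 S5-a->S5 S5-b->S5 S6-a->S1 S6-b->S7 S7-a->S5 S7-b->S8 S8-a->S9 S8-b->S8 S9-a->S9 S9-b->S7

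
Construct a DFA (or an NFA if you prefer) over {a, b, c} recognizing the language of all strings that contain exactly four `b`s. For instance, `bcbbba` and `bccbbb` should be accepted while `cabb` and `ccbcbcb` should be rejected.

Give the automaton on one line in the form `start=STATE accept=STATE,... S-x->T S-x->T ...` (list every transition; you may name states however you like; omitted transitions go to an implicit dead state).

start=S0 accept=S4 S0-a->S0 S0-b->S1 S0-c->S0 S1-a->S1 S1-b->S2 S1-c->S1 S2-a->S2 S2-b->S3 S2-c->S2 S3-a->S3 S3-b->S4 S3-c->S3 S4-a->S4 S4-b->S5 S4-c->S4 S5-a->S5 S5-b->S5 S5-c->S5

Only the number of `b`s matters, and only up to 5. Make a chain S0 → S1 → S2 → S3 → S4 → S5 advanced by each `b` (with S5 absorbing); every other symbol self-loops. The accepting set is {S4}.
A 6-state machine:
        a   b   c  
>  S0   S0  S1  S0 
   S1   S1  S2  S1 
   S2   S2  S3  S2 
   S3   S3  S4  S3 
 * S4   S4  S5  S4 
   S5   S5  S5  S5 
(> = start, * = accepting)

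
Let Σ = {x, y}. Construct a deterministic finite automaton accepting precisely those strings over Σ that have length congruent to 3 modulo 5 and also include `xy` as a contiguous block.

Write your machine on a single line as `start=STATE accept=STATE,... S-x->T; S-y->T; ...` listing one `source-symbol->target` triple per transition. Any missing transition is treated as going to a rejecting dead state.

start=s0; accept=s7; s0-x->s1; s0-y->s2; s1-x->s3; s1-y->s4; s2-x->s3; s2-y->s5; s3-x->s6; s3-y->s7; s4-x->s7; s4-y->s7; s5-x->s6; s5-y->s8; s6-x->s9; s6-y->s10; s7-x->s10; s7-y->s10; s8-x->s9; s8-y->s11; s9-x->s12; s9-y->s13; s10-x->s13; s10-y->s13; s11-x->s12; s11-y->s0; s12-x->s1; s12-y->s14; s13-x->s14; s13-y->s14; s14-x->s4; s14-y->s4

Run two small machines in parallel and take their product. One (5 states) tracks the input length modulo 5; the other (3 states) tracks whether and how much of `xy` has been seen. Each combined state is a pair, one component from each; accept when both components accept.
A 15-state machine:
          x    y  
>  s0     s1   s2 
   s1     s3   s4 
   s2     s3   s5 
   s3     s6   s7 
   s4     s7   s7 
   s5     s6   s8 
   s6     s9  s10 
 * s7    s10  s10 
   s8     s9  s11 
   s9    s12  s13 
   s10   s13  s13 
   s11   s12   s0 
   s12    s1  s14 
   s13   s14  s14 
   s14    s4   s4 
(> = start, * = accepting)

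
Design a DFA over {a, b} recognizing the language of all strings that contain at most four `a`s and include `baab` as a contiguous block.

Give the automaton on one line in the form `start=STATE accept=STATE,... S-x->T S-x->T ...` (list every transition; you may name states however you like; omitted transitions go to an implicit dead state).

start=S0 accept=S12,S14,S15 S0-a->S1 S0-b->S2 S1-a->S3 S1-b->S4 S2-a->S5 S2-b->S2 S3-a->S6 S3-b->S7 S4-a->S8 S4-b->S4 S5-a->S9 S5-b->S4 S6-a->S6 S6-b->S6 S7-a->S10 S7-b->S7 S8-a->S11 S8-b->S7 S9-a->S6 S9-b->S12 S10-a->S13 S10-b->S6 S11-a->S6 S11-b->S14 S12-a->S14 S12-b->S12 S13-a->S6 S13-b->S15 S14-a->S15 S14-b->S14 S15-a->S6 S15-b->S15

Run two small machines in parallel and take their product. The first has 6 states tracking the count of `a`s, saturating at 5; the second has 5 states tracking whether and how much of `baab` has been seen. A product state is a pair (one from each), accepting exactly when both do. Minimizing collapses redundant product states.
          a    b  
>  S0     S1   S2 
   S1     S3   S4 
   S2     S5   S2 
   S3     S6   S7 
   S4     S8   S4 
   S5     S9   S4 
   S6     S6   S6 
   S7    S10   S7 
   S8    S11   S7 
   S9     S6  S12 
   S10   S13   S6 
   S11    S6  S14 
 * S12   S14  S12 
   S13    S6  S15 
 * S14   S15  S14 
 * S15    S6  S15 
(> = start, * = accepting)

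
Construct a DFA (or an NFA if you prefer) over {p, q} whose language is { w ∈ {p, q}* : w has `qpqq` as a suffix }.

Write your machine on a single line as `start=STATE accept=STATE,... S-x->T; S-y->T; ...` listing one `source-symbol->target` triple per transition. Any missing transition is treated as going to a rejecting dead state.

start=A; accept=E; A-p->A; A-q->B; B-p->C; B-q->B; C-p->A; C-q->D; D-p->C; D-q->E; E-p->C; E-q->B

Let each state record the length of the longest suffix of the input read so far that is also a prefix of `qpqq`. B means the last symbol is `q`; C means the last 2 symbols are `qp`; D means the last 3 symbols are `qpq`; E means the last 4 symbols are `qpqq`. Accept only at E, where the string currently ends in `qpqq`.
With 5 states:
       p  q 
>  A   A  B 
   B   C  B 
   C   A  D 
   D   C  E 
 * E   C  B 
(> = start, * = accepting)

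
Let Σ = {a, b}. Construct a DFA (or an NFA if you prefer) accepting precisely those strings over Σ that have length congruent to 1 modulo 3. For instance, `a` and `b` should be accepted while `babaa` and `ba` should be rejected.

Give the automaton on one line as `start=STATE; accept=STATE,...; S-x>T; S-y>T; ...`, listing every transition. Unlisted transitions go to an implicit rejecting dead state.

start=q0; accept=q1; q0-a>q1; q0-b>q1; q1-a>q2; q1-b>q2; q2-a>q0; q2-b>q0

Count input length modulo 3: every symbol advances one step around the cycle q0 → q1 → q2 → q0. Accept at q1.
With 3 states:
        a   b  
>  q0   q1  q1 
 * q1   q2  q2 
   q2   q0  q0 
(> = start, * = accepting)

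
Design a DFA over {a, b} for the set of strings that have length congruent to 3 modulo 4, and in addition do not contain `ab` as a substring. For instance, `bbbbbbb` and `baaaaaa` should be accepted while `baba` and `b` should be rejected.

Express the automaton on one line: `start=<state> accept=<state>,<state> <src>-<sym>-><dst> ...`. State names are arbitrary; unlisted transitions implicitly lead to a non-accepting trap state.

start=q0 accept=q6,q7 q0-a->q1 q0-b->q2 q1-a->q3 q1-b->q4 q2-a->q3 q2-b->q5 q3-a->q6 q3-b->q4 q4-a->q4 q4-b->q4 q5-a->q6 q5-b->q7 q6-a->q8 q6-b->q4 q7-a->q8 q7-b->q0 q8-a->q1 q8-b->q4

Handle the two conditions separately and then intersect. One (4 states) tracks the input length modulo 4; the other (3 states) tracks partial matches of the forbidden pattern `ab`. Each combined state is a pair, one component from each; accept when both components accept. Minimizing collapses redundant product states.
9 states suffice.
        a   b  
>  q0   q1  q2 
   q1   q3  q4 
   q2   q3  q5 
   q3   q6  q4 
   q4   q4  q4 
   q5   q6  q7 
 * q6   q8  q4 
 * q7   q8  q0 
   q8   q1  q4 
(> = start, * = accepting)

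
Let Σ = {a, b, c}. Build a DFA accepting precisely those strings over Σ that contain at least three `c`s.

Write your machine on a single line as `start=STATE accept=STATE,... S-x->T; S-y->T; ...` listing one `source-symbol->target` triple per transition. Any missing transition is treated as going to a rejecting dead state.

Only the number of `c`s matters, and only up to 4. Make a chain q0 → q1 → q2 → q3 → q4 advanced by each `c` (with q4 absorbing); every other symbol self-loops. The accepting set is {q3, q4}.
With 5 states:
        a   b   c  
>  q0   q0  q0  q1 
   q1   q1  q1  q2 
   q2   q2  q2  q3 
 * q3   q3  q3  q4 
 * q4   q4  q4  q4 
(> = start, * = accepting)

start=q0; accept=q3,q4; q0-a->q0; q0-b->q0; q0-c->q1; q1-a->q1; q1-b->q1; q1-c->q2; q2-a->q2; q2-b->q2; q2-c->q3; q3-a->q3; q3-b->q3; q3-c->q4; q4-a->q4; q4-b->q4; q4-c->q4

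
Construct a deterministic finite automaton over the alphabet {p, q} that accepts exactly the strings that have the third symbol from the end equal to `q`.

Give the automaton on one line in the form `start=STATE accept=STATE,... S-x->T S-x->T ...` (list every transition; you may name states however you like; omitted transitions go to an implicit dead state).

A DFA must remember the last 3 symbols (since which symbol is third-to-last isn't known until the input ends). Use one state per possible window of the last ≤3 symbols; accept from those whose window starts with `q`.
       p  q 
>  A   B  C 
   B   D  E 
   C   F  G 
   D   H  I 
   E   J  K 
   F   L  M 
   G   N  O 
   H   H  I 
   I   J  K 
   J   L  M 
   K   N  O 
 * L   H  I 
 * M   J  K 
 * N   L  M 
 * O   N  O 
(> = start, * = accepting)

start=A accept=L,M,N,O A-p->B A-q->C B-p->D B-q->E C-p->F C-q->G D-p->H D-q->I E-p->J E-q->K F-p->L F-q->M G-p->N G-q->O H-p->H H-q->I I-p->J I-q->K J-p->L J-q->M K-p->N K-q->O L-p->H L-q->I M-p->J M-q->K N-p->L N-q->M O-p->N O-q->O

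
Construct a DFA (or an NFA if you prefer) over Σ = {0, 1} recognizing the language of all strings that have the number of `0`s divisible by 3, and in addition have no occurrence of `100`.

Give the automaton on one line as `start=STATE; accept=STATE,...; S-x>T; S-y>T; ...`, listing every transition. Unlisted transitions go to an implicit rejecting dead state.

Run two small machines in parallel and take their product. One (3 states) tracks the count of `0`s modulo 3; the other (4 states) tracks partial matches of the forbidden pattern `100`. Each combined state is a pair, one component from each; accept when both components accept. Minimizing collapses redundant product states.
With 10 states:
        0   1  
>* S0   S1  S2 
   S1   S3  S4 
 * S2   S5  S2 
   S3   S0  S6 
   S4   S7  S4 
   S5   S8  S4 
   S6   S9  S6 
   S7   S8  S6 
   S8   S8  S8 
 * S9   S8  S2 
(> = start, * = accepting)

start=S0; accept=S0,S2,S9; S0-0>S1; S0-1>S2; S1-0>S3; S1-1>S4; S2-0>S5; S2-1>S2; S3-0>S0; S3-1>S6; S4-0>S7; S4-1>S4; S5-0>S8; S5-1>S4; S6-0>S9; S6-1>S6; S7-0>S8; S7-1>S6; S8-0>S8; S8-1>S8; S9-0>S8; S9-1>S2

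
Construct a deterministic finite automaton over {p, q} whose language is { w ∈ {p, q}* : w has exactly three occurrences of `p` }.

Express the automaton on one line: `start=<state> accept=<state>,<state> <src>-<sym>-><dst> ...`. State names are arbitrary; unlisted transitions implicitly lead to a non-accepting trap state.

start=s0 accept=s3 s0-p->s1 s0-q->s0 s1-p->s2 s1-q->s1 s2-p->s3 s2-q->s2 s3-p->s4 s3-q->s3 s4-p->s4 s4-q->s4

Only the number of `p`s matters, and only up to 4. Make a chain s0 → s1 → s2 → s3 → s4 advanced by each `p` (with s4 absorbing); every other symbol self-loops. The accepting set is {s3}.
A 5-state machine:
        p   q  
>  s0   s1  s0 
   s1   s2  s1 
   s2   s3  s2 
 * s3   s4  s3 
   s4   s4  s4 
(> = start, * = accepting)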